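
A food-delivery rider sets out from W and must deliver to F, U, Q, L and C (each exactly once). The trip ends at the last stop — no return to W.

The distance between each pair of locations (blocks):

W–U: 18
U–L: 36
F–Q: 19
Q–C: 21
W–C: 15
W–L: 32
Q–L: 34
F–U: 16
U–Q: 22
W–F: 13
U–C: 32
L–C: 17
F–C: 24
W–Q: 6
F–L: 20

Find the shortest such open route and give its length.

Shortest open route: 80 blocks.

There are 5! = 120 possible orderings.
W→F→U→Q→L→C: 13+16+22+34+17 = 102
W→F→U→Q→C→L: 13+16+22+21+17 = 89
W→F→U→L→Q→C: 13+16+36+34+21 = 120
W→F→U→L→C→Q: 13+16+36+17+21 = 103
W→F→U→C→Q→L: 13+16+32+21+34 = 116
W→F→U→C→L→Q: 13+16+32+17+34 = 112
W→F→Q→U→L→C: 13+19+22+36+17 = 107
W→F→Q→U→C→L: 13+19+22+32+17 = 103
W→F→Q→L→U→C: 13+19+34+36+32 = 134
W→F→Q→L→C→U: 13+19+34+17+32 = 115
W→F→Q→C→U→L: 13+19+21+32+36 = 121
W→F→Q→C→L→U: 13+19+21+17+36 = 106
W→F→L→U→Q→C: 13+20+36+22+21 = 112
W→F→L→U→C→Q: 13+20+36+32+21 = 122
… (106 more)
W→Q→C→L→F→U: 6+21+17+20+16 = 80  ← best
The minimum is 80.
One shortest path: W → Q → C → L → F → U.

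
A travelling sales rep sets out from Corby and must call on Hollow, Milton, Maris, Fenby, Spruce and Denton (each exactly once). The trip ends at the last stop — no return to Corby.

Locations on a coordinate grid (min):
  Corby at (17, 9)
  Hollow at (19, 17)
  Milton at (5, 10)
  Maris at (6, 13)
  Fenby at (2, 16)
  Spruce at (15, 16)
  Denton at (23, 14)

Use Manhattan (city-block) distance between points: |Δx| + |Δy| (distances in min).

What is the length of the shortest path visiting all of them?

There are 6! = 720 possible orderings.
Corby→Hollow→Milton→Maris→Fenby→Spruce→Denton: 10+21+4+7+13+10 = 65
Corby→Hollow→Milton→Maris→Fenby→Denton→Spruce: 10+21+4+7+23+10 = 75
Corby→Hollow→Milton→Maris→Spruce→Fenby→Denton: 10+21+4+12+13+23 = 83
Corby→Hollow→Milton→Maris→Spruce→Denton→Fenby: 10+21+4+12+10+23 = 80
Corby→Hollow→Milton→Maris→Denton→Fenby→Spruce: 10+21+4+18+23+13 = 89
Corby→Hollow→Milton→Maris→Denton→Spruce→Fenby: 10+21+4+18+10+13 = 76
Corby→Hollow→Milton→Fenby→Maris→Spruce→Denton: 10+21+9+7+12+10 = 69
Corby→Hollow→Milton→Fenby→Maris→Denton→Spruce: 10+21+9+7+18+10 = 75
… (712 more)
Corby→Denton→Hollow→Spruce→Fenby→Maris→Milton: 11+7+5+13+7+4 = 47  ← best
The minimum is 47.
One shortest path: Corby → Denton → Hollow → Spruce → Fenby → Maris → Milton.

47 min — the minimum one-way total.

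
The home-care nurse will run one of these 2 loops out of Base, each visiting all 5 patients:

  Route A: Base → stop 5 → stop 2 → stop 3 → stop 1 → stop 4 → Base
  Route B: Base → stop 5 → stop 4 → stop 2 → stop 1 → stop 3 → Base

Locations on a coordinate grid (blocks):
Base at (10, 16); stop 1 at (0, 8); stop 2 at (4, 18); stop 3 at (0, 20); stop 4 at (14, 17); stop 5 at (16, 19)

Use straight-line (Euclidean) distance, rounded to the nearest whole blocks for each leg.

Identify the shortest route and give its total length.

Route A: 7 + 12 + 4 + 12 + 17 + 4 = 56
Route B: 7 + 3 + 10 + 11 + 12 + 11 = 54

54 blocks — Route B is the shortest.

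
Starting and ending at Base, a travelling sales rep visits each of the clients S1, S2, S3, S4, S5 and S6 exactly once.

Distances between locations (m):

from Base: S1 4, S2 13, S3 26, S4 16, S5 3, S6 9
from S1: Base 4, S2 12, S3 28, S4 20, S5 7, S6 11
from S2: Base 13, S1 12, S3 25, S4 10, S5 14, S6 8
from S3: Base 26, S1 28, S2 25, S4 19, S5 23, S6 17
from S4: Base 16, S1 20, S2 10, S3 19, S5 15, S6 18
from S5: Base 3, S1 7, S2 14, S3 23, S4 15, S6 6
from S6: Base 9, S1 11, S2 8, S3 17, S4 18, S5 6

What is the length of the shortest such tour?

Minimum total distance: 71 m.

Base→S1→S2→S3→S4→S5→S6→Base: 4+12+25+19+15+6+9 = 90
Base→S1→S2→S3→S4→S6→S5→Base: 4+12+25+19+18+6+3 = 87
Base→S1→S2→S3→S5→S4→S6→Base: 4+12+25+23+15+18+9 = 106
Base→S1→S2→S3→S5→S6→S4→Base: 4+12+25+23+6+18+16 = 104
Base→S1→S2→S3→S6→S4→S5→Base: 4+12+25+17+18+15+3 = 94
Base→S1→S2→S3→S6→S5→S4→Base: 4+12+25+17+6+15+16 = 95
Base→S1→S2→S4→S3→S5→S6→Base: 4+12+10+19+23+6+9 = 83
Base→S1→S2→S4→S3→S6→S5→Base: 4+12+10+19+17+6+3 = 71
… (352 more)
The minimum is 71.
One optimal route: Base → S1 → S2 → S4 → S3 → S6 → S5 → Base (or its reverse).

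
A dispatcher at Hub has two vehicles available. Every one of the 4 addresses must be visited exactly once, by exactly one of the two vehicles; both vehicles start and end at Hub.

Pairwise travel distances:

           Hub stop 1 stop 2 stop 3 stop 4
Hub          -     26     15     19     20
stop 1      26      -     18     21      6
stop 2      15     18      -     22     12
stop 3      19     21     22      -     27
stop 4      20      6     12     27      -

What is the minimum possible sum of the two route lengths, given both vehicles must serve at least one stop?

Minimum combined distance: 96.

There are 2^3 − 1 = 7 ways to divide the 4 stops into two non-empty groups. For each, the best each vehicle can do is its own shortest tour through its group:
  {stop 1} + {stop 2, stop 3, stop 4}: 52 + 73 = 125
  {stop 2} + {stop 1, stop 3, stop 4}: 30 + 66 = 96
  {stop 1, stop 2} + {stop 3, stop 4}: 59 + 66 = 125
  {stop 3} + {stop 1, stop 2, stop 4}: 38 + 59 = 97
  {stop 1, stop 3} + {stop 2, stop 4}: 66 + 47 = 113
  {stop 2, stop 3} + {stop 1, stop 4}: 56 + 52 = 108
  … (7 splits in total)
Best: vehicle 1 Hub → stop 2 → Hub = 30; vehicle 2 Hub → stop 3 → stop 1 → stop 4 → Hub = 66; combined 96.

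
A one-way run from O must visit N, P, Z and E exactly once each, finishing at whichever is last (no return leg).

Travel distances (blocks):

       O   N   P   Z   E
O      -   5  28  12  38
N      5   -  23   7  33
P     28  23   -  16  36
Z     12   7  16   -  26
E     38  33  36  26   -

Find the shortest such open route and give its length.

64 blocks — the minimum one-way total.

There are 4! = 24 possible orderings.
O→N→P→Z→E: 5+23+16+26 = 70
O→N→P→E→Z: 5+23+36+26 = 90
O→N→Z→P→E: 5+7+16+36 = 64
O→N→Z→E→P: 5+7+26+36 = 74
O→N→E→P→Z: 5+33+36+16 = 90
O→N→E→Z→P: 5+33+26+16 = 80
O→P→N→Z→E: 28+23+7+26 = 84
O→P→N→E→Z: 28+23+33+26 = 110
O→P→Z→N→E: 28+16+7+33 = 84
O→P→Z→E→N: 28+16+26+33 = 103
O→P→E→N→Z: 28+36+33+7 = 104
O→P→E→Z→N: 28+36+26+7 = 97
O→Z→N→P→E: 12+7+23+36 = 78
O→Z→N→E→P: 12+7+33+36 = 88
… (10 more)
The minimum is 64.
One shortest path: O → N → Z → P → E.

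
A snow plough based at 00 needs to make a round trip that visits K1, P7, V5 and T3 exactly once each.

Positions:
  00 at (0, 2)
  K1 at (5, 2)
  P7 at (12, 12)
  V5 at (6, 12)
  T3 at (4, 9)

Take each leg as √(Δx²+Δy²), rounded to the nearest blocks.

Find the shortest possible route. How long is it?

Minimum total distance: 35 blocks.

With 4 stops there are 4!/2 = 12 distinct round trips (a route and its reverse cost the same).
00-K1-P7-V5-T3-00: 5+12+6+4+8 = 35
00-K1-P7-T3-V5-00: 5+12+9+4+12 = 42
00-K1-V5-P7-T3-00: 5+10+6+9+8 = 38
00-K1-V5-T3-P7-00: 5+10+4+9+16 = 44
00-K1-T3-P7-V5-00: 5+7+9+6+12 = 39
00-K1-T3-V5-P7-00: 5+7+4+6+16 = 38
00-P7-K1-V5-T3-00: 16+12+10+4+8 = 50
00-P7-K1-T3-V5-00: 16+12+7+4+12 = 51
00-P7-V5-K1-T3-00: 16+6+10+7+8 = 47
00-P7-T3-K1-V5-00: 16+9+7+10+12 = 54
00-V5-K1-P7-T3-00: 12+10+12+9+8 = 51
00-V5-P7-K1-T3-00: 12+6+12+7+8 = 45
The minimum is 35.
One optimal route: 00 → K1 → P7 → V5 → T3 → 00 (or its reverse).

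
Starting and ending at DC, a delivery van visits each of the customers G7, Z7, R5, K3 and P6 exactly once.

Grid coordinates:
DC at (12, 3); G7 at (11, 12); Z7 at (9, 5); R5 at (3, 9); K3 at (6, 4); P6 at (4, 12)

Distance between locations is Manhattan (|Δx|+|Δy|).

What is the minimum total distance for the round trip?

38 — the shortest possible round trip.

With 5 stops there are 5!/2 = 60 distinct round trips (a route and its reverse cost the same).
DC → G7 → Z7 → R5 → K3 → P6 → DC: 10+9+10+8+10+17 = 64
DC → G7 → Z7 → R5 → P6 → K3 → DC: 10+9+10+4+10+7 = 50
DC → G7 → Z7 → K3 → R5 → P6 → DC: 10+9+4+8+4+17 = 52
DC → G7 → Z7 → K3 → P6 → R5 → DC: 10+9+4+10+4+15 = 52
DC → G7 → Z7 → P6 → R5 → K3 → DC: 10+9+12+4+8+7 = 50
DC → G7 → Z7 → P6 → K3 → R5 → DC: 10+9+12+10+8+15 = 64
DC → G7 → R5 → Z7 → K3 → P6 → DC: 10+11+10+4+10+17 = 62
DC → G7 → R5 → Z7 → P6 → K3 → DC: 10+11+10+12+10+7 = 60
DC → G7 → R5 → K3 → Z7 → P6 → DC: 10+11+8+4+12+17 = 62
DC → G7 → R5 → K3 → P6 → Z7 → DC: 10+11+8+10+12+5 = 56
DC → G7 → R5 → P6 → Z7 → K3 → DC: 10+11+4+12+4+7 = 48
DC → G7 → R5 → P6 → K3 → Z7 → DC: 10+11+4+10+4+5 = 44
DC → G7 → K3 → Z7 → R5 → P6 → DC: 10+13+4+10+4+17 = 58
DC → G7 → K3 → Z7 → P6 → R5 → DC: 10+13+4+12+4+15 = 58
… (46 more)
DC → G7 → P6 → R5 → K3 → Z7 → DC: 10+7+4+8+4+5 = 38  ← best
The minimum is 38.
One optimal route: DC → G7 → P6 → R5 → K3 → Z7 → DC (or its reverse).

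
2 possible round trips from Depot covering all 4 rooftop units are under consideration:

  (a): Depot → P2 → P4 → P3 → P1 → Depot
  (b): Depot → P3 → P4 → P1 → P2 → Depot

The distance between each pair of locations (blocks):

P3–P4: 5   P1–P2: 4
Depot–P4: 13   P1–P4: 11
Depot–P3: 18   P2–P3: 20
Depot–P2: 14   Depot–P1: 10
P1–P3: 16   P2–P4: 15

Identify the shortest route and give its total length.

(a): 14 + 15 + 5 + 16 + 10 = 60
(b): 18 + 5 + 11 + 4 + 14 = 52

52 blocks — (b) is the shortest.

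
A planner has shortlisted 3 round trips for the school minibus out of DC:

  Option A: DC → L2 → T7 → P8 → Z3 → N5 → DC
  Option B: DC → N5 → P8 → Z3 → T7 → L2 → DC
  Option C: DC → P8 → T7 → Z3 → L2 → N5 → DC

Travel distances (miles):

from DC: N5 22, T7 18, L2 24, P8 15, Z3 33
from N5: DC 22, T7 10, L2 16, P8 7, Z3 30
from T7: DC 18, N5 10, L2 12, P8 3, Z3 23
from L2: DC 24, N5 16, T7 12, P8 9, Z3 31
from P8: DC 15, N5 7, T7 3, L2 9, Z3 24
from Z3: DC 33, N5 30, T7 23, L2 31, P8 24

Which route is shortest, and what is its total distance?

Option A: 24 + 12 + 3 + 24 + 30 + 22 = 115
Option B: 22 + 7 + 24 + 23 + 12 + 24 = 112
Option C: 15 + 3 + 23 + 31 + 16 + 22 = 110

110 miles — Option C is the shortest.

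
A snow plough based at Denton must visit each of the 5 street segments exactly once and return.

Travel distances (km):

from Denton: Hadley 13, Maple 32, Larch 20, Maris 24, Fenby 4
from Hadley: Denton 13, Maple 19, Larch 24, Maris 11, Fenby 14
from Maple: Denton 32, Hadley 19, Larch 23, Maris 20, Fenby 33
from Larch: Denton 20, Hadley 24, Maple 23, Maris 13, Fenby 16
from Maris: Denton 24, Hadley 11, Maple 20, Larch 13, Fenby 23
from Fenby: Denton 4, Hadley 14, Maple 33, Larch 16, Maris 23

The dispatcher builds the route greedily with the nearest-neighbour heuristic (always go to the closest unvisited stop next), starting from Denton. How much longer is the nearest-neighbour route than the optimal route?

Denton: Fenby=4, Hadley=13, Larch=20, Maris=24, Maple=32 ⇒ Fenby
Fenby: Hadley=14, Larch=16, Maris=23, Maple=33 ⇒ Hadley
Hadley: Maris=11, Maple=19, Larch=24 ⇒ Maris
Maris: Larch=13, Maple=20 ⇒ Larch
Larch: Maple=23 ⇒ Maple
NN route Denton → Fenby → Hadley → Maris → Larch → Maple → Denton costs 97.
Optimal: Denton → Hadley → Maple → Maris → Larch → Fenby → Denton costs 85 (by enumerating all 60 distinct tours).
Excess = 97 − 85 = 12.

Excess over optimum: 12 km.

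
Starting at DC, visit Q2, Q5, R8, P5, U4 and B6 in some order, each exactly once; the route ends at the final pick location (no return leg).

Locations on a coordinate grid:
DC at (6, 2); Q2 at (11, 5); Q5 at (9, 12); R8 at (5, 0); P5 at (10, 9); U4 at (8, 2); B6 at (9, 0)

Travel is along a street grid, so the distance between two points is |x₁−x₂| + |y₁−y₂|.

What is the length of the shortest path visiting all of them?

Shortest open route: 25.

There are 6! = 720 possible orderings.
DC → Q2 → Q5 → R8 → P5 → U4 → B6: 8+9+16+14+9+3 = 59
DC → Q2 → Q5 → R8 → P5 → B6 → U4: 8+9+16+14+10+3 = 60
DC → Q2 → Q5 → R8 → U4 → P5 → B6: 8+9+16+5+9+10 = 57
DC → Q2 → Q5 → R8 → U4 → B6 → P5: 8+9+16+5+3+10 = 51
DC → Q2 → Q5 → R8 → B6 → P5 → U4: 8+9+16+4+10+9 = 56
DC → Q2 → Q5 → R8 → B6 → U4 → P5: 8+9+16+4+3+9 = 49
DC → Q2 → Q5 → P5 → R8 → U4 → B6: 8+9+4+14+5+3 = 43
DC → Q2 → Q5 → P5 → R8 → B6 → U4: 8+9+4+14+4+3 = 42
… (712 more)
DC → R8 → B6 → U4 → Q2 → P5 → Q5: 3+4+3+6+5+4 = 25  ← best
The minimum is 25.
One shortest path: DC → R8 → B6 → U4 → Q2 → P5 → Q5.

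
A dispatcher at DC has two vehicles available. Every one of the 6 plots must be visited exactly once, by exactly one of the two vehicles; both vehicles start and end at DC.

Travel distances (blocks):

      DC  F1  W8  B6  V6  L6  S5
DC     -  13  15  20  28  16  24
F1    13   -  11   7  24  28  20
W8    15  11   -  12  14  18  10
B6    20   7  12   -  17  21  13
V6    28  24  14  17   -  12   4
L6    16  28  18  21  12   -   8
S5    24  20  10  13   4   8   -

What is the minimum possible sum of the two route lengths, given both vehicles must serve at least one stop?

There are 2^5 − 1 = 31 ways to divide the 6 stops into two non-empty groups. For each, the best each vehicle can do is its own shortest tour through its group:
  {F1} + {W8, B6, V6, L6, S5}: 26 + 72 = 98
  {W8} + {F1, B6, V6, L6, S5}: 30 + 65 = 95
  {F1, W8} + {B6, V6, L6, S5}: 39 + 65 = 104
  {B6} + {F1, W8, V6, L6, S5}: 40 + 66 = 106
  {F1, B6} + {W8, V6, L6, S5}: 40 + 57 = 97
  {W8, B6} + {F1, V6, L6, S5}: 47 + 65 = 112
  … (31 splits in total)
Best: vehicle 1 DC → W8 → DC = 30; vehicle 2 DC → F1 → B6 → V6 → S5 → L6 → DC = 65; combined 95.

Minimum combined distance: 95 blocks.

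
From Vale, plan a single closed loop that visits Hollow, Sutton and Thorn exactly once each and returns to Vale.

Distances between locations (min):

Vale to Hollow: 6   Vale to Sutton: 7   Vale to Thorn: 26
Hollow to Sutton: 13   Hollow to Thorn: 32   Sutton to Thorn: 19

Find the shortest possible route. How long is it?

Vale→Hollow→Sutton→Thorn→Vale: 6+13+19+26 = 64
Vale→Hollow→Thorn→Sutton→Vale: 6+32+19+7 = 64
Vale→Sutton→Hollow→Thorn→Vale: 7+13+32+26 = 78
The minimum is 64.
One optimal route: Vale → Hollow → Sutton → Thorn → Vale (or its reverse).

Minimum total distance: 64 min.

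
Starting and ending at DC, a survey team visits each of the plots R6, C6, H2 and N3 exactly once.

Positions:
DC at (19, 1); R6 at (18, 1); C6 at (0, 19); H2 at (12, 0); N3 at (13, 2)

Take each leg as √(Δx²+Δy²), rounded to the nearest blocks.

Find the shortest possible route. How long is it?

Shortest round trip = 56 blocks.

There are 12 distinct closed tours to check (reversals are equivalent).
DC → R6 → C6 → H2 → N3 → DC: 1+25+22+2+6 = 56
DC → R6 → C6 → N3 → H2 → DC: 1+25+21+2+7 = 56
DC → R6 → H2 → C6 → N3 → DC: 1+6+22+21+6 = 56
DC → R6 → H2 → N3 → C6 → DC: 1+6+2+21+26 = 56
DC → R6 → N3 → C6 → H2 → DC: 1+5+21+22+7 = 56
DC → R6 → N3 → H2 → C6 → DC: 1+5+2+22+26 = 56
DC → C6 → R6 → H2 → N3 → DC: 26+25+6+2+6 = 65
DC → C6 → R6 → N3 → H2 → DC: 26+25+5+2+7 = 65
DC → C6 → H2 → R6 → N3 → DC: 26+22+6+5+6 = 65
DC → C6 → N3 → R6 → H2 → DC: 26+21+5+6+7 = 65
DC → H2 → R6 → C6 → N3 → DC: 7+6+25+21+6 = 65
DC → H2 → C6 → R6 → N3 → DC: 7+22+25+5+6 = 65
The minimum is 56.
One optimal route: DC → R6 → C6 → H2 → N3 → DC (or its reverse).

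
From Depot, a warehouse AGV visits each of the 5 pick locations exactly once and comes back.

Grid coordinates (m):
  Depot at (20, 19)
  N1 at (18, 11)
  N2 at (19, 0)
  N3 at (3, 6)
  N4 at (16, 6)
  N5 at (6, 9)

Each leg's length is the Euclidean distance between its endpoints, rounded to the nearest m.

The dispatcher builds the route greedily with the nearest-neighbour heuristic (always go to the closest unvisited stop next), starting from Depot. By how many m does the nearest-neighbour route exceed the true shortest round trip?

Excess over optimum: 3 m.

From Depot: N1=8, N4=14, N5=17, N2=19, N3=21 → choose N1 (8).
From N1: N4=5, N2=11, N5=12, N3=16 → choose N4 (5).
From N4: N2=7, N5=10, N3=13 → choose N2 (7).
From N2: N5=16, N3=17 → choose N5 (16).
From N5: N3=4 → choose N3 (4).
NN route Depot → N1 → N4 → N2 → N5 → N3 → Depot costs 61.
Optimal: Depot → N1 → N4 → N2 → N3 → N5 → Depot costs 58 (by enumerating all 60 distinct tours).
Excess = 61 − 58 = 3.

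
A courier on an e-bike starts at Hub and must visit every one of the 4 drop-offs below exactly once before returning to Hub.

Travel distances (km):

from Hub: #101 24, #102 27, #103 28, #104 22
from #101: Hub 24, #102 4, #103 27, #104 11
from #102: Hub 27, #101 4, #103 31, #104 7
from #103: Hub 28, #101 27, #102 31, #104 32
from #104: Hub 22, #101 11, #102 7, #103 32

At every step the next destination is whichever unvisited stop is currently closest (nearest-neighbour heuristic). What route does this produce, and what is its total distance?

Total distance 88 km via the nearest-neighbour route Hub → #104 → #102 → #101 → #103 → Hub.

Hub → [#104:22 / #101:24 / #102:27 / #103:28] → #104 (22)
#104 → [#102:7 / #101:11 / #103:32] → #102 (7)
#102 → [#101:4 / #103:31] → #101 (4)
#101 → [#103:27] → #103 (27)
Return #103→Hub: 28.
Total = 22 + 7 + 4 + 27 + 28 = 88.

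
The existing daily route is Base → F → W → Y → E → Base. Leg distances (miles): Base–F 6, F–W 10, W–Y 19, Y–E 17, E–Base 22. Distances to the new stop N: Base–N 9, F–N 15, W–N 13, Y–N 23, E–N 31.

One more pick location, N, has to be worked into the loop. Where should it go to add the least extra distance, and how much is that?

Insertion cost between consecutive stops i–j is d(i,N) + d(N,j) − d(i,j):
  between Base and F: 9 + 15 − 6 = 18
  between F and W: 15 + 13 − 10 = 18
  between W and Y: 13 + 23 − 19 = 17
  between Y and E: 23 + 31 − 17 = 37
  between E and Base: 31 + 9 − 22 = 18
Cheapest insertion is between W and Y, adding 17.
New total = 74 + 17 = 91.

Adding 17 miles by placing N on the W–Y leg.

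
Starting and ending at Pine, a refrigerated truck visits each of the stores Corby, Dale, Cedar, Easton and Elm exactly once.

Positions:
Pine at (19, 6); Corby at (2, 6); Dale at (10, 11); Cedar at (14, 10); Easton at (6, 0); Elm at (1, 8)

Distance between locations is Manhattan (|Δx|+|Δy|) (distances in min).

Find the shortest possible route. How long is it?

Pine - Corby - Dale - Cedar - Easton - Elm - Pine: 17+13+5+18+13+20 = 86
Pine - Corby - Dale - Cedar - Elm - Easton - Pine: 17+13+5+15+13+19 = 82
Pine - Corby - Dale - Easton - Cedar - Elm - Pine: 17+13+15+18+15+20 = 98
Pine - Corby - Dale - Easton - Elm - Cedar - Pine: 17+13+15+13+15+9 = 82
Pine - Corby - Dale - Elm - Cedar - Easton - Pine: 17+13+12+15+18+19 = 94
Pine - Corby - Dale - Elm - Easton - Cedar - Pine: 17+13+12+13+18+9 = 82
Pine - Corby - Cedar - Dale - Easton - Elm - Pine: 17+16+5+15+13+20 = 86
Pine - Corby - Cedar - Dale - Elm - Easton - Pine: 17+16+5+12+13+19 = 82
Pine - Corby - Cedar - Easton - Dale - Elm - Pine: 17+16+18+15+12+20 = 98
Pine - Corby - Cedar - Easton - Elm - Dale - Pine: 17+16+18+13+12+14 = 90
Pine - Corby - Cedar - Elm - Dale - Easton - Pine: 17+16+15+12+15+19 = 94
Pine - Corby - Cedar - Elm - Easton - Dale - Pine: 17+16+15+13+15+14 = 90
Pine - Corby - Easton - Dale - Cedar - Elm - Pine: 17+10+15+5+15+20 = 82
Pine - Corby - Easton - Dale - Elm - Cedar - Pine: 17+10+15+12+15+9 = 78
… (46 more)
Pine - Cedar - Dale - Elm - Corby - Easton - Pine: 9+5+12+3+10+19 = 58  ← best
The minimum is 58.
One optimal route: Pine → Cedar → Dale → Elm → Corby → Easton → Pine (or its reverse).

58 min — the shortest possible round trip.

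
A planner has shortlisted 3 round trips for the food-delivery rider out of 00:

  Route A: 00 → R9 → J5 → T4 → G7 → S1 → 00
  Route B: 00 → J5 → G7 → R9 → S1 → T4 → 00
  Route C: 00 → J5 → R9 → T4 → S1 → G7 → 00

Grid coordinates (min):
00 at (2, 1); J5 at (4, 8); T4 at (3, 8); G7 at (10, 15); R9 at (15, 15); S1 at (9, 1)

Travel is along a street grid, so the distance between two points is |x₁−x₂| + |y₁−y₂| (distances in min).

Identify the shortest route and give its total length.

Route A: 27 + 18 + 1 + 14 + 15 + 7 = 82
Route B: 9 + 13 + 5 + 20 + 13 + 8 = 68
Route C: 9 + 18 + 19 + 13 + 15 + 22 = 96

68 min — Route B is the shortest.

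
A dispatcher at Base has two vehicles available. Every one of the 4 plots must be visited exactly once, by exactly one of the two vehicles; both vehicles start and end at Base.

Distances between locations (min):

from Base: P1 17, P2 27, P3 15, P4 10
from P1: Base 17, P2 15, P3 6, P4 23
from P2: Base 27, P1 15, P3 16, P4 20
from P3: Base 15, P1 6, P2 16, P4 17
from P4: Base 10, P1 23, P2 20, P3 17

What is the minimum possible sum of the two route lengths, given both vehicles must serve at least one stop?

Minimum combined distance: 83 min.

There are 2^3 − 1 = 7 ways to divide the 4 stops into two non-empty groups. For each, the best each vehicle can do is its own shortest tour through its group:
  {P1} + {P2, P3, P4}: 34 + 61 = 95
  {P2} + {P1, P3, P4}: 54 + 50 = 104
  {P1, P2} + {P3, P4}: 59 + 42 = 101
  {P3} + {P1, P2, P4}: 30 + 62 = 92
  {P1, P3} + {P2, P4}: 38 + 57 = 95
  {P2, P3} + {P1, P4}: 58 + 50 = 108
  … (7 splits in total)
  {P1, P2, P3} + {P4}: 63 + 20 = 83  ← best
Best: vehicle 1 Base → P1 → P2 → P3 → Base = 63; vehicle 2 Base → P4 → Base = 20; combined 83.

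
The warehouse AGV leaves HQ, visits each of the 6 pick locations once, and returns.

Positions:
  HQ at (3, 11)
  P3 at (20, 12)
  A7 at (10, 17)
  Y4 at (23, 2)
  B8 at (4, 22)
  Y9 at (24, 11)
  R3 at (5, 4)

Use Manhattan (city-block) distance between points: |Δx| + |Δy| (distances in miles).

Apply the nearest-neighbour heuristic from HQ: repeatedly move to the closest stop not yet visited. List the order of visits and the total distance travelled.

HQ → [R3:9 / B8:12 / A7:13 / P3:18 / Y9:21 / Y4:29] → R3 (9)
R3 → [A7:18 / B8:19 / Y4:20 / P3:23 / Y9:26] → A7 (18)
A7 → [B8:11 / P3:15 / Y9:20 / Y4:28] → B8 (11)
B8 → [P3:26 / Y9:31 / Y4:39] → P3 (26)
P3 → [Y9:5 / Y4:13] → Y9 (5)
Y9 → [Y4:10] → Y4 (10)
Return Y4→HQ: 29.
Total = 9 + 18 + 11 + 26 + 5 + 10 + 29 = 108.

Nearest-neighbour total = 108 miles; route HQ → R3 → A7 → B8 → P3 → Y9 → Y4 → HQ.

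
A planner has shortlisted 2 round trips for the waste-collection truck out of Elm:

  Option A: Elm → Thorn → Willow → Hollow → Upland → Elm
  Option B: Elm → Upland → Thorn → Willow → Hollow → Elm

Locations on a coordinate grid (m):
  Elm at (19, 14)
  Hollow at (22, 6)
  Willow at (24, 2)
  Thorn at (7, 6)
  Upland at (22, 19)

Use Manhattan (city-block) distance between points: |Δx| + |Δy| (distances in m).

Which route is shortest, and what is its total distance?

Option A: 20 + 21 + 6 + 13 + 8 = 68
Option B: 8 + 28 + 21 + 6 + 11 = 74

Shortest is Option A, total 68 m.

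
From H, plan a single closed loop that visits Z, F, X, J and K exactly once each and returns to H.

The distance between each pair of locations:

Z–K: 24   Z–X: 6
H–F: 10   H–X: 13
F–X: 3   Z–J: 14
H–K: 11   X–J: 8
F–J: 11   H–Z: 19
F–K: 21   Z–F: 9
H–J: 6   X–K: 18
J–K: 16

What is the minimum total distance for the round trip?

Shortest round trip = 60.

With 5 stops there are 5!/2 = 60 distinct round trips (a route and its reverse cost the same).
H → Z → F → X → J → K → H: 19+9+3+8+16+11 = 66
H → Z → F → X → K → J → H: 19+9+3+18+16+6 = 71
H → Z → F → J → X → K → H: 19+9+11+8+18+11 = 76
H → Z → F → J → K → X → H: 19+9+11+16+18+13 = 86
H → Z → F → K → X → J → H: 19+9+21+18+8+6 = 81
H → Z → F → K → J → X → H: 19+9+21+16+8+13 = 86
H → Z → X → F → J → K → H: 19+6+3+11+16+11 = 66
H → Z → X → F → K → J → H: 19+6+3+21+16+6 = 71
H → Z → X → J → F → K → H: 19+6+8+11+21+11 = 76
H → Z → X → J → K → F → H: 19+6+8+16+21+10 = 80
H → Z → X → K → F → J → H: 19+6+18+21+11+6 = 81
H → Z → X → K → J → F → H: 19+6+18+16+11+10 = 80
H → Z → J → F → X → K → H: 19+14+11+3+18+11 = 76
H → Z → J → F → K → X → H: 19+14+11+21+18+13 = 96
… (46 more)
H → F → Z → X → J → K → H: 10+9+6+8+16+11 = 60  ← best
The minimum is 60.
One optimal route: H → F → Z → X → J → K → H (or its reverse).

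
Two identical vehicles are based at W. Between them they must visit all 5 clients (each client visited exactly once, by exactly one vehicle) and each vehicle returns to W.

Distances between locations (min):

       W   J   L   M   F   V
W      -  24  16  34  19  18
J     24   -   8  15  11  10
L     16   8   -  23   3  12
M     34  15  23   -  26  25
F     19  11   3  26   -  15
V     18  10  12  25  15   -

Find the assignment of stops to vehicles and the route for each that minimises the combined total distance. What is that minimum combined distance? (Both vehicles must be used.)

Minimum combined distance: 115 min.

There are 2^4 − 1 = 15 ways to divide the 5 stops into two non-empty groups. For each, the best each vehicle can do is its own shortest tour through its group:
  {J} + {L, M, F, V}: 48 + 88 = 136
  {L} + {J, M, F, V}: 32 + 88 = 120
  {J, L} + {M, F, V}: 48 + 88 = 136
  {M} + {J, L, F, V}: 68 + 58 = 126
  {J, M} + {L, F, V}: 73 + 52 = 125
  {L, M} + {J, F, V}: 73 + 58 = 131
  … (15 splits in total)
  {L, F} + {J, M, V}: 38 + 77 = 115  ← best
Best: vehicle 1 W → L → F → W = 38; vehicle 2 W → M → J → V → W = 77; combined 115.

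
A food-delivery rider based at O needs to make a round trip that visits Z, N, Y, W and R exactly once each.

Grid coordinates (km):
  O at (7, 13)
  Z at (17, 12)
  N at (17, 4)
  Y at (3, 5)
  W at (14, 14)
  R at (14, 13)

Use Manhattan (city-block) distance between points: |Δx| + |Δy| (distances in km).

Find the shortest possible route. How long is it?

48 km — the shortest possible round trip.

There are 60 distinct closed tours to check (reversals are equivalent).
O → Z → N → Y → W → R → O: 11+8+15+20+1+7 = 62
O → Z → N → Y → R → W → O: 11+8+15+19+1+8 = 62
O → Z → N → W → Y → R → O: 11+8+13+20+19+7 = 78
O → Z → N → W → R → Y → O: 11+8+13+1+19+12 = 64
O → Z → N → R → Y → W → O: 11+8+12+19+20+8 = 78
O → Z → N → R → W → Y → O: 11+8+12+1+20+12 = 64
O → Z → Y → N → W → R → O: 11+21+15+13+1+7 = 68
O → Z → Y → N → R → W → O: 11+21+15+12+1+8 = 68
O → Z → Y → W → N → R → O: 11+21+20+13+12+7 = 84
O → Z → Y → W → R → N → O: 11+21+20+1+12+19 = 84
O → Z → Y → R → N → W → O: 11+21+19+12+13+8 = 84
O → Z → Y → R → W → N → O: 11+21+19+1+13+19 = 84
O → Z → W → N → Y → R → O: 11+5+13+15+19+7 = 70
O → Z → W → N → R → Y → O: 11+5+13+12+19+12 = 72
… (46 more)
O → Y → N → Z → W → R → O: 12+15+8+5+1+7 = 48  ← best
The minimum is 48.
One optimal route: O → Y → N → Z → W → R → O (or its reverse).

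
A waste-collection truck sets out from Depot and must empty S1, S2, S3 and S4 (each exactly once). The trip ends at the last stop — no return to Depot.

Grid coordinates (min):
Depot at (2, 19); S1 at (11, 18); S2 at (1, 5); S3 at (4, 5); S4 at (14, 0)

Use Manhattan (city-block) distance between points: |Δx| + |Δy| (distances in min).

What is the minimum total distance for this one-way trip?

There are 4! = 24 possible orderings.
Depot → S1 → S2 → S3 → S4: 10+23+3+15 = 51
Depot → S1 → S2 → S4 → S3: 10+23+18+15 = 66
Depot → S1 → S3 → S2 → S4: 10+20+3+18 = 51
Depot → S1 → S3 → S4 → S2: 10+20+15+18 = 63
Depot → S1 → S4 → S2 → S3: 10+21+18+3 = 52
Depot → S1 → S4 → S3 → S2: 10+21+15+3 = 49
Depot → S2 → S1 → S3 → S4: 15+23+20+15 = 73
Depot → S2 → S1 → S4 → S3: 15+23+21+15 = 74
Depot → S2 → S3 → S1 → S4: 15+3+20+21 = 59
Depot → S2 → S3 → S4 → S1: 15+3+15+21 = 54
Depot → S2 → S4 → S1 → S3: 15+18+21+20 = 74
Depot → S2 → S4 → S3 → S1: 15+18+15+20 = 68
Depot → S3 → S1 → S2 → S4: 16+20+23+18 = 77
Depot → S3 → S1 → S4 → S2: 16+20+21+18 = 75
… (10 more)
The minimum is 49.
One shortest path: Depot → S1 → S4 → S3 → S2.

Minimum one-way distance = 49 min.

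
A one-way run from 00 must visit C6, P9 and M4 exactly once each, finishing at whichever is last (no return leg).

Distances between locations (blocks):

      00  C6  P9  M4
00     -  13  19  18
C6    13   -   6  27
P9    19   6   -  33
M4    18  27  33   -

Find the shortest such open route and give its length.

Shortest open route: 51 blocks.

There are 3! = 6 possible orderings.
00 → C6 → P9 → M4: 13+6+33 = 52
00 → C6 → M4 → P9: 13+27+33 = 73
00 → P9 → C6 → M4: 19+6+27 = 52
00 → P9 → M4 → C6: 19+33+27 = 79
00 → M4 → C6 → P9: 18+27+6 = 51
00 → M4 → P9 → C6: 18+33+6 = 57
The minimum is 51.
One shortest path: 00 → M4 → C6 → P9.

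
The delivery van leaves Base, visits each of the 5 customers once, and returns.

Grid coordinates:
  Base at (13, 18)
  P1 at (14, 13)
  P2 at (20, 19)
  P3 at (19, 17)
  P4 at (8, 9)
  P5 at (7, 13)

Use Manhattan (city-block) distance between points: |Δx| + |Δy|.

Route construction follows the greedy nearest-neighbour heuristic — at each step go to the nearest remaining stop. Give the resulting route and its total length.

At Base the remaining stops are P1 6, P3 7, P2 8, P5 11, P4 14; go to P1.
At P1 the remaining stops are P5 7, P3 9, P4 10, P2 12; go to P5.
At P5 the remaining stops are P4 5, P3 16, P2 19; go to P4.
At P4 the remaining stops are P3 19, P2 22; go to P3.
At P3 the remaining stops are P2 3; go to P2.
Return P2→Base: 8.
Total = 6 + 7 + 5 + 19 + 3 + 8 = 48.

Total distance 48 via the nearest-neighbour route Base → P1 → P5 → P4 → P3 → P2 → Base.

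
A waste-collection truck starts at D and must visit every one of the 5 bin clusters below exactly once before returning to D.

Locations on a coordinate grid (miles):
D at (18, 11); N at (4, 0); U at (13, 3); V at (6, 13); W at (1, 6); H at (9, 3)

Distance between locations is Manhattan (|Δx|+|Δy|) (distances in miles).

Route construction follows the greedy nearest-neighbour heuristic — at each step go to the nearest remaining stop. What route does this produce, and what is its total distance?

D → [U:13 / V:14 / H:17 / W:22 / N:25] → U (13)
U → [H:4 / N:12 / W:15 / V:17] → H (4)
H → [N:8 / W:11 / V:13] → N (8)
N → [W:9 / V:15] → W (9)
W → [V:12] → V (12)
Return V→D: 14.
Total = 13 + 4 + 8 + 9 + 12 + 14 = 60.

Total distance 60 miles via the nearest-neighbour route D → U → H → N → W → V → D.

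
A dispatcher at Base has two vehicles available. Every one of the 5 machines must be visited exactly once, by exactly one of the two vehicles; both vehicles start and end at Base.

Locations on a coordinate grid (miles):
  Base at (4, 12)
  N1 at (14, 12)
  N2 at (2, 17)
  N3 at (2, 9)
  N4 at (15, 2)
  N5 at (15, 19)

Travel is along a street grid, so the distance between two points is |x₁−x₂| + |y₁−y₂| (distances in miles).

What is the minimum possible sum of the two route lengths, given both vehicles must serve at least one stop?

Minimum combined distance: 70 miles.

Try each way of splitting the stops between the two vehicles (each non-empty) and, for each split, find the best tour for each vehicle:
  {N1} + {N2, N3, N4, N5}: 20 + 64 = 84
  {N2} + {N1, N3, N4, N5}: 14 + 60 = 74
  {N1, N2} + {N3, N4, N5}: 34 + 60 = 94
  {N3} + {N1, N2, N4, N5}: 10 + 60 = 70
  {N1, N3} + {N2, N4, N5}: 30 + 60 = 90
  {N2, N3} + {N1, N4, N5}: 20 + 56 = 76
  … (15 splits in total)
Best: vehicle 1 Base → N3 → Base = 10; vehicle 2 Base → N1 → N4 → N5 → N2 → Base = 60; combined 70.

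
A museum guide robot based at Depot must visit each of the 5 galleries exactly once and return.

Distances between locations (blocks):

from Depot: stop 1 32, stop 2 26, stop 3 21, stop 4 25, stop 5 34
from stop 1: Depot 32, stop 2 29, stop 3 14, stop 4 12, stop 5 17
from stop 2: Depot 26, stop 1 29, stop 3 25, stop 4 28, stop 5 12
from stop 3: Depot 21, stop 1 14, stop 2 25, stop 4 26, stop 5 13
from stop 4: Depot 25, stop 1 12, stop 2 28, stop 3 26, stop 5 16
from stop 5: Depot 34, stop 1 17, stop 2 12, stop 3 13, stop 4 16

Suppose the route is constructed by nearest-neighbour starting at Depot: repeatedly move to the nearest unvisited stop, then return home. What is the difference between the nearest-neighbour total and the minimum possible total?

From Depot: stop 3=21, stop 4=25, stop 2=26, stop 1=32, stop 5=34 → choose stop 3 (21).
From stop 3: stop 5=13, stop 1=14, stop 2=25, stop 4=26 → choose stop 5 (13).
From stop 5: stop 2=12, stop 4=16, stop 1=17 → choose stop 2 (12).
From stop 2: stop 4=28, stop 1=29 → choose stop 4 (28).
From stop 4: stop 1=12 → choose stop 1 (12).
NN route Depot → stop 3 → stop 5 → stop 2 → stop 4 → stop 1 → Depot costs 118.
Optimal: Depot → stop 2 → stop 5 → stop 4 → stop 1 → stop 3 → Depot costs 101 (by enumerating all 60 distinct tours).
Excess = 118 − 101 = 17.

Excess over optimum: 17 blocks.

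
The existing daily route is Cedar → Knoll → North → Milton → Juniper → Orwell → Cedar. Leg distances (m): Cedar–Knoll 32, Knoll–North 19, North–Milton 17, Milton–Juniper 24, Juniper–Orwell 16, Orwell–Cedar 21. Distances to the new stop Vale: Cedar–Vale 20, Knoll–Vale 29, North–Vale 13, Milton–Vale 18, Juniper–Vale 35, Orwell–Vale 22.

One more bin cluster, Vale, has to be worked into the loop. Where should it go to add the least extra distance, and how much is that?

+14 m — insert Vale between North and Milton.

Insertion cost between consecutive stops i–j is d(i,Vale) + d(Vale,j) − d(i,j):
  between Cedar and Knoll: 20 + 29 − 32 = 17
  between Knoll and North: 29 + 13 − 19 = 23
  between North and Milton: 13 + 18 − 17 = 14
  between Milton and Juniper: 18 + 35 − 24 = 29
  between Juniper and Orwell: 35 + 22 − 16 = 41
  between Orwell and Cedar: 22 + 20 − 21 = 21
Cheapest insertion is between North and Milton, adding 14.
New total = 129 + 14 = 143.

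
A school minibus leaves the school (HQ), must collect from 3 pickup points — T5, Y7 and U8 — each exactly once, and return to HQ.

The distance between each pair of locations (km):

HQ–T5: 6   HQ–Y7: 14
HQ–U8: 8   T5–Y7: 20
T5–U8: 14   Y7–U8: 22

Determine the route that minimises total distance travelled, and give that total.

HQ-T5-Y7-U8-HQ: 6+20+22+8 = 56
HQ-T5-U8-Y7-HQ: 6+14+22+14 = 56
HQ-Y7-T5-U8-HQ: 14+20+14+8 = 56
The minimum is 56.
One optimal route: HQ → T5 → Y7 → U8 → HQ (or its reverse).

Minimum total distance: 56 km.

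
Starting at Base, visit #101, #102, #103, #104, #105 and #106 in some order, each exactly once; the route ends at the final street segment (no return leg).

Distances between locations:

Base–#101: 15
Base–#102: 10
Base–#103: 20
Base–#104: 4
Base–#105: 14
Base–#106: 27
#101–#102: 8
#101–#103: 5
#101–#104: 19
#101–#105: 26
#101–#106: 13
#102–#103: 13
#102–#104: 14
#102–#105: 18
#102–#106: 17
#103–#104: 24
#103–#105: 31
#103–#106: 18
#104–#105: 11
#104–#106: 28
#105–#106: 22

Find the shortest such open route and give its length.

Shortest open route: 64.

There are 6! = 720 possible orderings.
Base - #101 - #102 - #103 - #104 - #105 - #106: 15+8+13+24+11+22 = 93
Base - #101 - #102 - #103 - #104 - #106 - #105: 15+8+13+24+28+22 = 110
Base - #101 - #102 - #103 - #105 - #104 - #106: 15+8+13+31+11+28 = 106
Base - #101 - #102 - #103 - #105 - #106 - #104: 15+8+13+31+22+28 = 117
Base - #101 - #102 - #103 - #106 - #104 - #105: 15+8+13+18+28+11 = 93
Base - #101 - #102 - #103 - #106 - #105 - #104: 15+8+13+18+22+11 = 87
Base - #101 - #102 - #104 - #103 - #105 - #106: 15+8+14+24+31+22 = 114
Base - #101 - #102 - #104 - #103 - #106 - #105: 15+8+14+24+18+22 = 101
… (712 more)
Base - #104 - #105 - #102 - #101 - #103 - #106: 4+11+18+8+5+18 = 64  ← best
The minimum is 64.
One shortest path: Base → #104 → #105 → #102 → #101 → #103 → #106.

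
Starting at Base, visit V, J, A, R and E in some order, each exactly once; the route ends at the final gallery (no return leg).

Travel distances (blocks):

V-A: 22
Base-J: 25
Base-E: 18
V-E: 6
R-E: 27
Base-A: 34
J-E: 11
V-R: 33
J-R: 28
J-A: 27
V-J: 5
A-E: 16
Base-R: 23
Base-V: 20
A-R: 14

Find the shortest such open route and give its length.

Shortest open route: 64 blocks.

There are 5! = 120 possible orderings.
Base → V → J → A → R → E: 20+5+27+14+27 = 93
Base → V → J → A → E → R: 20+5+27+16+27 = 95
Base → V → J → R → A → E: 20+5+28+14+16 = 83
Base → V → J → R → E → A: 20+5+28+27+16 = 96
Base → V → J → E → A → R: 20+5+11+16+14 = 66
Base → V → J → E → R → A: 20+5+11+27+14 = 77
Base → V → A → J → R → E: 20+22+27+28+27 = 124
Base → V → A → J → E → R: 20+22+27+11+27 = 107
Base → V → A → R → J → E: 20+22+14+28+11 = 95
Base → V → A → R → E → J: 20+22+14+27+11 = 94
Base → V → A → E → J → R: 20+22+16+11+28 = 97
Base → V → A → E → R → J: 20+22+16+27+28 = 113
Base → V → R → J → A → E: 20+33+28+27+16 = 124
Base → V → R → J → E → A: 20+33+28+11+16 = 108
… (106 more)
Base → R → A → E → V → J: 23+14+16+6+5 = 64  ← best
The minimum is 64.
One shortest path: Base → R → A → E → V → J.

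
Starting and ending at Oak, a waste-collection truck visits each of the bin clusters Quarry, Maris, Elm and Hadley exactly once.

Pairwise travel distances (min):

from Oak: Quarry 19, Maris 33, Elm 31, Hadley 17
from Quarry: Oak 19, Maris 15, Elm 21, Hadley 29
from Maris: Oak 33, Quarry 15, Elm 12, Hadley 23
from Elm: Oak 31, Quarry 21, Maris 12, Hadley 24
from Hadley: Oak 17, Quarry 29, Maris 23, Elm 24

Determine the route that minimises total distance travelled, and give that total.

There are 12 distinct closed tours to check (reversals are equivalent).
Oak-Quarry-Maris-Elm-Hadley-Oak: 19+15+12+24+17 = 87
Oak-Quarry-Maris-Hadley-Elm-Oak: 19+15+23+24+31 = 112
Oak-Quarry-Elm-Maris-Hadley-Oak: 19+21+12+23+17 = 92
Oak-Quarry-Elm-Hadley-Maris-Oak: 19+21+24+23+33 = 120
Oak-Quarry-Hadley-Maris-Elm-Oak: 19+29+23+12+31 = 114
Oak-Quarry-Hadley-Elm-Maris-Oak: 19+29+24+12+33 = 117
Oak-Maris-Quarry-Elm-Hadley-Oak: 33+15+21+24+17 = 110
Oak-Maris-Quarry-Hadley-Elm-Oak: 33+15+29+24+31 = 132
Oak-Maris-Elm-Quarry-Hadley-Oak: 33+12+21+29+17 = 112
Oak-Maris-Hadley-Quarry-Elm-Oak: 33+23+29+21+31 = 137
Oak-Elm-Quarry-Maris-Hadley-Oak: 31+21+15+23+17 = 107
Oak-Elm-Maris-Quarry-Hadley-Oak: 31+12+15+29+17 = 104
The minimum is 87.
One optimal route: Oak → Quarry → Maris → Elm → Hadley → Oak (or its reverse).

87 min — the shortest possible round trip.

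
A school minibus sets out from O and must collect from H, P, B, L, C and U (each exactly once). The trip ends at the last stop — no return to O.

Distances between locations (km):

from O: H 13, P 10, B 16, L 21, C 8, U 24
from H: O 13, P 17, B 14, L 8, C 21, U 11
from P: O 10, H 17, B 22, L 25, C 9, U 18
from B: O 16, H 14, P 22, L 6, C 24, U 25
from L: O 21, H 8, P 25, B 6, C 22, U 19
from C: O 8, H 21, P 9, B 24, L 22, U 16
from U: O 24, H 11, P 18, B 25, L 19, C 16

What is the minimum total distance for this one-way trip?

There are 6! = 720 possible orderings.
O → H → P → B → L → C → U: 13+17+22+6+22+16 = 96
O → H → P → B → L → U → C: 13+17+22+6+19+16 = 93
O → H → P → B → C → L → U: 13+17+22+24+22+19 = 117
O → H → P → B → C → U → L: 13+17+22+24+16+19 = 111
O → H → P → B → U → L → C: 13+17+22+25+19+22 = 118
O → H → P → B → U → C → L: 13+17+22+25+16+22 = 115
O → H → P → L → B → C → U: 13+17+25+6+24+16 = 101
O → H → P → L → B → U → C: 13+17+25+6+25+16 = 102
… (712 more)
O → P → C → U → H → L → B: 10+9+16+11+8+6 = 60  ← best
The minimum is 60.
One shortest path: O → P → C → U → H → L → B.

Minimum one-way distance = 60 km.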